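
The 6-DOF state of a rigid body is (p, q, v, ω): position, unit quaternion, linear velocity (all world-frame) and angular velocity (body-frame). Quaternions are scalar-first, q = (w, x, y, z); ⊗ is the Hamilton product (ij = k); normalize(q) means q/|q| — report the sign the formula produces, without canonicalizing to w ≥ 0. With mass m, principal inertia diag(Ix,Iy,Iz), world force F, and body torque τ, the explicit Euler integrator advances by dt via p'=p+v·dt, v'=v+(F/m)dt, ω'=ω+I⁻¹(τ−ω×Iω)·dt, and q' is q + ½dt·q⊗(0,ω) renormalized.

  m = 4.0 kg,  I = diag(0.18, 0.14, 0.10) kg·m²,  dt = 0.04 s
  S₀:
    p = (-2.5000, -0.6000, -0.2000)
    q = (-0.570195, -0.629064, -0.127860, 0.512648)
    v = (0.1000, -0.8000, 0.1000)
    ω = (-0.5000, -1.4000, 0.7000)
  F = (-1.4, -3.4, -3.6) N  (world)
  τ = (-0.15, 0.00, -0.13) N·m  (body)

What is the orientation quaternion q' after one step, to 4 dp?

q' = (-0.5869, -0.6105, -0.1082, 0.5207)

q⊗(0,ω) = (-0.8523896, 0.9133027, 0.9822938, 0.4176231)
updated quaternion q' = (-0.5869, -0.6105, -0.1082, 0.5207)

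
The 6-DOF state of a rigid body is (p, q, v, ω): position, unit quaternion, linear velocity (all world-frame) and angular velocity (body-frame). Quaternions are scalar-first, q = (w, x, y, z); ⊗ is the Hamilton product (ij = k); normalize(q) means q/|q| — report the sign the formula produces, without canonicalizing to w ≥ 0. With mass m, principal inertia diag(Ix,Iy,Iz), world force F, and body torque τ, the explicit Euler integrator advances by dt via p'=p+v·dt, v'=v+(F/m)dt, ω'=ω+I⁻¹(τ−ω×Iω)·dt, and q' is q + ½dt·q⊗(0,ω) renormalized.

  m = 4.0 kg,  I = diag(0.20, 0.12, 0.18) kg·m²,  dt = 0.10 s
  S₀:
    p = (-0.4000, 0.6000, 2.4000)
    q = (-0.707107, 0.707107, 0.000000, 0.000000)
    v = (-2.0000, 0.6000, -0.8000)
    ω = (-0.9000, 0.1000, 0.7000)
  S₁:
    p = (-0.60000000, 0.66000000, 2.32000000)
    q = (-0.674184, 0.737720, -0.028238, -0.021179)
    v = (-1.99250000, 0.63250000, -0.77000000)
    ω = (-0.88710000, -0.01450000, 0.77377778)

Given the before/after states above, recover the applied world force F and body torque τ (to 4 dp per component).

F = (0.3000, 1.3000, 1.2000)
τ = (0.0300, -0.1500, 0.1400)

Δv = v₁−v₀ = (0.00750000, 0.03250000, 0.03000000)
applied force F = (0.3000, 1.3000, 1.2000)
Δω = ω₁−ω₀ = (0.01290000, -0.11450000, 0.07377778)
ω₀×(Iω₀) = (0.0042, -0.0126, 0.0072)
τ = I·(Δω/dt) + ω₀×(Iω₀) = (0.0300, -0.1500, 0.1400)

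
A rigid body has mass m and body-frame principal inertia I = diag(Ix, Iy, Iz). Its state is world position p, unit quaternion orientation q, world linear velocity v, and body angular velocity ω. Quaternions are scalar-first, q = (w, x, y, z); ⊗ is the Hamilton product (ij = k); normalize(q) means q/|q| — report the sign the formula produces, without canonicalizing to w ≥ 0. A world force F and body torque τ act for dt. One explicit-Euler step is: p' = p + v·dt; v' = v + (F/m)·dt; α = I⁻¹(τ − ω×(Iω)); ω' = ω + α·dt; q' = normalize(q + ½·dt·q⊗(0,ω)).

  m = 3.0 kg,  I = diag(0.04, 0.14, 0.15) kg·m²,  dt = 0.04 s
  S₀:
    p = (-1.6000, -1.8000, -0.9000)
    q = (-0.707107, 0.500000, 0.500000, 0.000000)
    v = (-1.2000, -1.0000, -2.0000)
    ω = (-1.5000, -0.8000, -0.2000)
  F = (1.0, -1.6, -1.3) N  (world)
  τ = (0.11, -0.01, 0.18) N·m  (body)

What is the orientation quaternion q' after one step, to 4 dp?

q' = (-0.6837, 0.5189, 0.5130, 0.0098)

Hamilton product q⊗(0,ω) = (1.1500000, 0.9606605, 0.6656856, 0.4914214)
q + ½dt·q⊗(0,ω), renormalized = (-0.6837, 0.5189, 0.5130, 0.0098)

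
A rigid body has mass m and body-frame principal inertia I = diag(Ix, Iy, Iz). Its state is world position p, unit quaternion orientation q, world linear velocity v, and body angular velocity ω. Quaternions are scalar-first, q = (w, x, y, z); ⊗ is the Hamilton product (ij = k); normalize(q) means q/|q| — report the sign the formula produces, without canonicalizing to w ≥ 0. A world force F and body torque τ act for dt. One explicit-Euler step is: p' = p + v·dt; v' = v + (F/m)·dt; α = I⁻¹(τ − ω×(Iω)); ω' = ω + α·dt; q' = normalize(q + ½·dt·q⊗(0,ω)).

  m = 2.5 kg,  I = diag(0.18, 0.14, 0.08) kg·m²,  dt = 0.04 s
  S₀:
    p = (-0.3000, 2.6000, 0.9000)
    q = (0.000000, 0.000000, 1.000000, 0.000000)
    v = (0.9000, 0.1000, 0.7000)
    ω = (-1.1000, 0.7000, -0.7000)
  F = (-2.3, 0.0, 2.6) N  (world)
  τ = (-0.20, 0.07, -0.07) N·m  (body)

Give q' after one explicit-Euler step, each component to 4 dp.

q' = (-0.0140, -0.0140, 0.9996, 0.0220)

q⊗(0,ω) = (-0.7000000, -0.7000000, 0.0000000, 1.1000000)
updated quaternion q' = (-0.0140, -0.0140, 0.9996, 0.0220)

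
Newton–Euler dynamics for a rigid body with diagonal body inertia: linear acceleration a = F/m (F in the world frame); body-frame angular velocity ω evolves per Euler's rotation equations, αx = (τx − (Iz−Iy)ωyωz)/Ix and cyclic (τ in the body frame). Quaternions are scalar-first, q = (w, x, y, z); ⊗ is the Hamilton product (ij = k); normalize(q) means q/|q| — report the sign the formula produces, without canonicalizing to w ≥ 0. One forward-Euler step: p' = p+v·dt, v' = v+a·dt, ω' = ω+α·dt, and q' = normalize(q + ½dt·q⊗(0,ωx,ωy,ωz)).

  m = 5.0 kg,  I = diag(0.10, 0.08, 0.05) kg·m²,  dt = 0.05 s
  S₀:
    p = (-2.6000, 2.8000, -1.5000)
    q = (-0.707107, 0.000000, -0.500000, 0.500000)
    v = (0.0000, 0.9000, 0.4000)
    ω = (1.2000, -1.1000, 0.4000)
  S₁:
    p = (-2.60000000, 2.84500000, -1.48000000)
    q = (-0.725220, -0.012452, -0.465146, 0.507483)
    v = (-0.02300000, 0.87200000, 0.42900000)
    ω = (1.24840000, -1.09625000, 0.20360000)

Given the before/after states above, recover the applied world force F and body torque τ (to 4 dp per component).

F = (-2.3000, -2.8000, 2.9000)
τ = (0.1100, 0.0300, -0.1700)

velocity change Δv = (-0.02300000, -0.02800000, 0.02900000)
applied force F = (-2.3000, -2.8000, 2.9000)
rate change Δω = (0.04840000, 0.00375000, -0.19640000)
τ = I·(Δω/dt) + ω₀×(Iω₀) = (0.1100, 0.0300, -0.1700)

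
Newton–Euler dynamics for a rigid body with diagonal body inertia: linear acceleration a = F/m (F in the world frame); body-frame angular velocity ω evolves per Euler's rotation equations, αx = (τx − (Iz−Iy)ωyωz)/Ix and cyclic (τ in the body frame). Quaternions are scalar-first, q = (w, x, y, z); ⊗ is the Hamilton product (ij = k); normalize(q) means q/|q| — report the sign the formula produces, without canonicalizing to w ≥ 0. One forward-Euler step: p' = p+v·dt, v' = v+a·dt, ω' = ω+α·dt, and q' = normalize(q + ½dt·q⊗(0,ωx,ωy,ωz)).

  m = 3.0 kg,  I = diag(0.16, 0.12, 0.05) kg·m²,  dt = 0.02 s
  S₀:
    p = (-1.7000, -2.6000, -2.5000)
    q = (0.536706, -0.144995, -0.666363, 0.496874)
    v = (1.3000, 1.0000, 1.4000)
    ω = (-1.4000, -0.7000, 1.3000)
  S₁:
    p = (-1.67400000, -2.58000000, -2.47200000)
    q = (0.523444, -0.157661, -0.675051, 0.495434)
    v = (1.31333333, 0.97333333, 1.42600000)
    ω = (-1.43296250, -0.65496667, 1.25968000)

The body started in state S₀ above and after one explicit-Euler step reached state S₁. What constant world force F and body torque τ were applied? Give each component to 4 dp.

ω₁ − ω₀ = (-0.03296250, 0.04503333, -0.04032000)
gyro term ω₀×Iω₀ = (0.0637, -0.2002, -0.0392)
τ = I·(Δω/dt) + ω₀×(Iω₀) = (-0.2000, 0.0700, -0.1400)
Δv = v₁−v₀ = (0.01333333, -0.02666667, 0.02600000)
applied force F = (2.0000, -4.0000, 3.9000)

F = (2.0000, -4.0000, 3.9000)
τ = (-0.2000, 0.0700, -0.1400)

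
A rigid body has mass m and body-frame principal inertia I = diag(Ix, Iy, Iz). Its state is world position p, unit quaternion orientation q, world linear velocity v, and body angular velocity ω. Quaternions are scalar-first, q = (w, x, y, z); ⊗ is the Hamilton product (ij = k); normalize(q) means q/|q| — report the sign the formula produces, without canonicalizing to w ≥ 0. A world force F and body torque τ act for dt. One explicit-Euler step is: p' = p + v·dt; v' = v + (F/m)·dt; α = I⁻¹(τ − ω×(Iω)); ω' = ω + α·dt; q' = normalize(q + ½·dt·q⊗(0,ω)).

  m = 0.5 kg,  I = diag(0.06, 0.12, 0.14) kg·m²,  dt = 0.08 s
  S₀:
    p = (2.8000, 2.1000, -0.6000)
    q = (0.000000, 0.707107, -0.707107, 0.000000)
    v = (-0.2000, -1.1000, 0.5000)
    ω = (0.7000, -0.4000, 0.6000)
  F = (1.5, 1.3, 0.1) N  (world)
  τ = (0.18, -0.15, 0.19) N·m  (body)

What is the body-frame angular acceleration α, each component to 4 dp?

α = (3.0800, -0.9700, 1.4771)

gyro term ω×Iω = (-0.0048, -0.0336, -0.0168)
α = I⁻¹(τ − ω×Iω) = (3.0800, -0.9700, 1.4771)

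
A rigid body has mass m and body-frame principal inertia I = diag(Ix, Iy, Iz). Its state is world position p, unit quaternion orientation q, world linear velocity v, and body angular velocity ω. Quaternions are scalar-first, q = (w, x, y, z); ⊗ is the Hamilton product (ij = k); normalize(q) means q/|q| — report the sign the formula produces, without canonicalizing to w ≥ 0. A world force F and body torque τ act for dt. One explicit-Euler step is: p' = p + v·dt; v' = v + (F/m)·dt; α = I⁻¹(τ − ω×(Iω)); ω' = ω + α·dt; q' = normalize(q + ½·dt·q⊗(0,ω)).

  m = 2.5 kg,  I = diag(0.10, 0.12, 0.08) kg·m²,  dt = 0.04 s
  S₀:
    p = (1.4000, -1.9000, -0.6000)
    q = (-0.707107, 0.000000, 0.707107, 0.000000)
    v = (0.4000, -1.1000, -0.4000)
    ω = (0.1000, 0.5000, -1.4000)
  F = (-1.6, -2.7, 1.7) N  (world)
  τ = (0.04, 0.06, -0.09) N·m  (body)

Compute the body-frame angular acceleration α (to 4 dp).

α = (0.1200, 0.5233, -1.1375)

ω×(Iω) gyroscopic = (0.0280, -0.0028, 0.0010)
angular accel α = (0.1200, 0.5233, -1.1375)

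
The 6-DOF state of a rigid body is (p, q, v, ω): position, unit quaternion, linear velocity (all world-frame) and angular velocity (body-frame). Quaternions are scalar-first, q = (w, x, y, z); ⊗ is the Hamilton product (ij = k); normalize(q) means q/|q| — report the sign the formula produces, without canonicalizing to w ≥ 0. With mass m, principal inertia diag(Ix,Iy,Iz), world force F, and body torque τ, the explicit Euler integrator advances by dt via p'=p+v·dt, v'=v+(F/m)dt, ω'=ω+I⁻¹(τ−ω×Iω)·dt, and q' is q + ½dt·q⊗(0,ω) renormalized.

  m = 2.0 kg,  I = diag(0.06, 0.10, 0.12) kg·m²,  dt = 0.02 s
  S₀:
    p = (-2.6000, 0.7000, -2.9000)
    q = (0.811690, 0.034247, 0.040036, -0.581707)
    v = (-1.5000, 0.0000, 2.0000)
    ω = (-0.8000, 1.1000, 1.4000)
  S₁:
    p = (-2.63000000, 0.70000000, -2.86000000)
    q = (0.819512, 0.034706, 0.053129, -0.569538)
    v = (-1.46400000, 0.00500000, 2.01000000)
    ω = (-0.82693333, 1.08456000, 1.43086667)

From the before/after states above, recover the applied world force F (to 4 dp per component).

v₁ − v₀ = (0.03600000, 0.00500000, 0.01000000)
F = m·Δv/dt = (3.6000, 0.5000, 1.0000)

F = (3.6000, 0.5000, 1.0000)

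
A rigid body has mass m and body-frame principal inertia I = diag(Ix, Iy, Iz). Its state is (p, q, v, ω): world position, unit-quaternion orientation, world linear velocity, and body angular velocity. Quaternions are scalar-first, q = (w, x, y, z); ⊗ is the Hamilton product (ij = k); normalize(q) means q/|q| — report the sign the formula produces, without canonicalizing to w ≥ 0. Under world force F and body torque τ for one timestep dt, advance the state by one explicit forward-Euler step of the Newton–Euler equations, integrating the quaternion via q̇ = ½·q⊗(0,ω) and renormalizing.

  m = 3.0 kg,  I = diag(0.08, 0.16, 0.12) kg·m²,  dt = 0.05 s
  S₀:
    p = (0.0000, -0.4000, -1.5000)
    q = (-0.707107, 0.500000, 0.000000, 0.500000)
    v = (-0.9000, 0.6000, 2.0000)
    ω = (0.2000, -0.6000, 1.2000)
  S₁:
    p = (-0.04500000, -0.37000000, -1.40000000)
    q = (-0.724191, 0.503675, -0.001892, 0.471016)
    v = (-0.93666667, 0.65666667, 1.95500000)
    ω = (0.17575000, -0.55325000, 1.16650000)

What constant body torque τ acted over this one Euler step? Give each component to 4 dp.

rate change Δω = (-0.02425000, 0.04675000, -0.03350000)
precession coupling = (0.0288, -0.0096, -0.0096)
applied torque τ = (-0.0100, 0.1400, -0.0900)

τ = (-0.0100, 0.1400, -0.0900)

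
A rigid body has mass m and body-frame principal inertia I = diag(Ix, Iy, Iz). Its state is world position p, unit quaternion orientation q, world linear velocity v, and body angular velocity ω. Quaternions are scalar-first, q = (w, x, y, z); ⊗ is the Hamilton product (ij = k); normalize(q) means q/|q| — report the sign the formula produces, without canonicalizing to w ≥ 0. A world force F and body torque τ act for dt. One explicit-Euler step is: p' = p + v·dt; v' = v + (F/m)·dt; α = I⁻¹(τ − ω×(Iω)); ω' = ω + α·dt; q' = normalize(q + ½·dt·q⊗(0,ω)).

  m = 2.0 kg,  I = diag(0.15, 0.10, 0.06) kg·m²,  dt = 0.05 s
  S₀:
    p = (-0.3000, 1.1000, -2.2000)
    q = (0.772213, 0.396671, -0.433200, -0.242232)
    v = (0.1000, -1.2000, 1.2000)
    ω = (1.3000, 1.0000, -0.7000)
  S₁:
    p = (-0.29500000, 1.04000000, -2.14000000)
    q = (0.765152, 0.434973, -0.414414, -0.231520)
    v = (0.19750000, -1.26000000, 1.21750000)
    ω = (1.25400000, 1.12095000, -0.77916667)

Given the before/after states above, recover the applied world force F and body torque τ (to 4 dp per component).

velocity change Δv = (0.09750000, -0.06000000, 0.01750000)
m·(v₁−v₀)/dt = (3.9000, -2.4000, 0.7000)
rate change Δω = (-0.04600000, 0.12095000, -0.07916667)
applied torque τ = (-0.1100, 0.1600, -0.1600)

F = (3.9000, -2.4000, 0.7000)
τ = (-0.1100, 0.1600, -0.1600)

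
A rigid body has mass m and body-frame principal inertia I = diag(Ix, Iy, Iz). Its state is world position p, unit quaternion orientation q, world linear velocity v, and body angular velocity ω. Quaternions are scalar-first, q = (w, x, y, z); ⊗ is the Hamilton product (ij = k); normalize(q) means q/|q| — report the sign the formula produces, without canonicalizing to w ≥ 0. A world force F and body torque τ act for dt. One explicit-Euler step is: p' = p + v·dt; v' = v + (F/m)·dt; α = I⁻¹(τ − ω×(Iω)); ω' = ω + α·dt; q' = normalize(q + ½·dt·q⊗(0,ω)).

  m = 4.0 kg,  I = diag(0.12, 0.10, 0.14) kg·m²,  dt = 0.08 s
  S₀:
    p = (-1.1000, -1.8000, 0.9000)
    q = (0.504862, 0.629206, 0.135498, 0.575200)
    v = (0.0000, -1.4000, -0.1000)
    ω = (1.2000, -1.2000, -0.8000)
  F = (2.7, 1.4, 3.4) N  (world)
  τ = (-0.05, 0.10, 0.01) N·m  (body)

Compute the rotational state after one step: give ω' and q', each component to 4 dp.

ω' = (1.1411, -1.1354, -0.8107)
q' = (0.4982, 0.6748, 0.1586, 0.5209)

ω×(Iω) gyroscopic = (0.0384, 0.0192, 0.0288)
α = I⁻¹(τ − ω×Iω) = (-0.7367, 0.8080, -0.1343)
ω' = ω + α·dt = (1.1411, -1.1354, -0.8107)
Hamilton product q⊗(0,ω) = (-0.1322896, 1.1876760, 0.5877704, -1.3215344)
updated quaternion q' = (0.4982, 0.6748, 0.1586, 0.5209)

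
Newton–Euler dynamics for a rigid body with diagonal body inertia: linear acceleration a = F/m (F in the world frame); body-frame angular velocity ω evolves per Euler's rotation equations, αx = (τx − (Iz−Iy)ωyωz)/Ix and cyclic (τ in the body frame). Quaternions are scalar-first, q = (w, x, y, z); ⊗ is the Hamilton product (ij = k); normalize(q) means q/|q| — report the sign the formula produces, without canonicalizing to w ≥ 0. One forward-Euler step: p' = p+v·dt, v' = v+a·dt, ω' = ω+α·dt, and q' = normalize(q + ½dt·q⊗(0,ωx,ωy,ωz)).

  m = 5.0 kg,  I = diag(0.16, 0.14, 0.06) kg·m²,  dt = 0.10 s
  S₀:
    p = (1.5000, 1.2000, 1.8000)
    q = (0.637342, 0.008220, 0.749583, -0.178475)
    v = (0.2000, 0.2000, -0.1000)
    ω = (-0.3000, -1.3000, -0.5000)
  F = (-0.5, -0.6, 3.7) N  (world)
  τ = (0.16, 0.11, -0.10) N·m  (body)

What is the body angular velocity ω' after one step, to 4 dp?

angular accel α = (1.3250, 0.6786, -1.5367)
new body rate ω' = (-0.1675, -1.2321, -0.6537)

ω' = (-0.1675, -1.2321, -0.6537)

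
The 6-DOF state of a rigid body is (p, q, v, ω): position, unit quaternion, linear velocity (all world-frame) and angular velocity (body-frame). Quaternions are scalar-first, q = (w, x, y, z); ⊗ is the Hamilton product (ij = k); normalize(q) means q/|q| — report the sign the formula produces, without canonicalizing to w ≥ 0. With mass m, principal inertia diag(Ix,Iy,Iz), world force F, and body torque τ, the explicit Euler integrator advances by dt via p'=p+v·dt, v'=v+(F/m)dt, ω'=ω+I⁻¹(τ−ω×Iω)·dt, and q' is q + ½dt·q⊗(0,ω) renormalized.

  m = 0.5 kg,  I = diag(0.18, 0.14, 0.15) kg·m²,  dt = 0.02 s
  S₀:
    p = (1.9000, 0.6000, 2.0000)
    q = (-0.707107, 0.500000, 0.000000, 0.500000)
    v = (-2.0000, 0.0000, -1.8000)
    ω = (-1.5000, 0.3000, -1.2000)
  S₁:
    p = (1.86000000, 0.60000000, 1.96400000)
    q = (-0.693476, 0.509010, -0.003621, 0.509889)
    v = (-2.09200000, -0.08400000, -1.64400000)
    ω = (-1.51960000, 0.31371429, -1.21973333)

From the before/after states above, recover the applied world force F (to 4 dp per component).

F = (-2.3000, -2.1000, 3.9000)

velocity change Δv = (-0.09200000, -0.08400000, 0.15600000)
m·(v₁−v₀)/dt = (-2.3000, -2.1000, 3.9000)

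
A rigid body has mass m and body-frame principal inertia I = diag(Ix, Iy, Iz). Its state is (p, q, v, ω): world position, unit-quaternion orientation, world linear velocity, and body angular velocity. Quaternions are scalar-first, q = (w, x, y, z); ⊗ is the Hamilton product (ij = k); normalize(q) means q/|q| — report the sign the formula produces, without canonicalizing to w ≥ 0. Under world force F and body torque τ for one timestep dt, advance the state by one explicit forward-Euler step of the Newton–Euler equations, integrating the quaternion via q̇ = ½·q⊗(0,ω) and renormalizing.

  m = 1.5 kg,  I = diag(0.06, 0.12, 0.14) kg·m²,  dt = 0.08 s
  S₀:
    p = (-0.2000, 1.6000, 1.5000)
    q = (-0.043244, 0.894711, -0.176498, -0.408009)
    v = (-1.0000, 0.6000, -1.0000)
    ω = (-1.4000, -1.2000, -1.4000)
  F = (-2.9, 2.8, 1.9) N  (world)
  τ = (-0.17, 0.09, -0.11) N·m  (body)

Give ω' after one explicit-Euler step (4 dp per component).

gyro term ω×Iω = (0.0336, -0.1568, 0.1008)
α = I⁻¹(τ − ω×Iω) = (-3.3933, 2.0567, -1.5057)
new body rate ω' = (-1.6715, -1.0355, -1.5205)

ω' = (-1.6715, -1.0355, -1.5205)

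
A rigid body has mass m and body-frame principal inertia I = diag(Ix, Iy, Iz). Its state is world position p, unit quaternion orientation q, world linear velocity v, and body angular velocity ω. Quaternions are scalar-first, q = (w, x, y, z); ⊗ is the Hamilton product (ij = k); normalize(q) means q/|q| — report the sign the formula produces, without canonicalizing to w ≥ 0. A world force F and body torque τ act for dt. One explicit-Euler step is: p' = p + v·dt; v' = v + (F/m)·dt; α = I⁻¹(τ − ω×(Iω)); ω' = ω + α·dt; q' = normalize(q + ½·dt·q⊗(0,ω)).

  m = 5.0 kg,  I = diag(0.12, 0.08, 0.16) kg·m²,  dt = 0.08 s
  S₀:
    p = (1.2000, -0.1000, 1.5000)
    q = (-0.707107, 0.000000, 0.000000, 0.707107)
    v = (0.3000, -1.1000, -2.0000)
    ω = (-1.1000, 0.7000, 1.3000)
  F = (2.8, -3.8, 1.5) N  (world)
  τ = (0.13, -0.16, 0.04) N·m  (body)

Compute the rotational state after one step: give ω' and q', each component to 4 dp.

precession coupling ω×(Iω) = (0.0728, 0.0572, 0.0308)
α = I⁻¹(τ − ω×Iω) = (0.4767, -2.7150, 0.0575)
new body rate ω' = (-1.0619, 0.4828, 1.3046)
Hamilton product q⊗(0,ω) = (-0.9192391, 0.2828428, -1.2727926, -0.9192391)
updated quaternion q' = (-0.7419, 0.0113, -0.0508, 0.6685)

ω' = (-1.0619, 0.4828, 1.3046)
q' = (-0.7419, 0.0113, -0.0508, 0.6685)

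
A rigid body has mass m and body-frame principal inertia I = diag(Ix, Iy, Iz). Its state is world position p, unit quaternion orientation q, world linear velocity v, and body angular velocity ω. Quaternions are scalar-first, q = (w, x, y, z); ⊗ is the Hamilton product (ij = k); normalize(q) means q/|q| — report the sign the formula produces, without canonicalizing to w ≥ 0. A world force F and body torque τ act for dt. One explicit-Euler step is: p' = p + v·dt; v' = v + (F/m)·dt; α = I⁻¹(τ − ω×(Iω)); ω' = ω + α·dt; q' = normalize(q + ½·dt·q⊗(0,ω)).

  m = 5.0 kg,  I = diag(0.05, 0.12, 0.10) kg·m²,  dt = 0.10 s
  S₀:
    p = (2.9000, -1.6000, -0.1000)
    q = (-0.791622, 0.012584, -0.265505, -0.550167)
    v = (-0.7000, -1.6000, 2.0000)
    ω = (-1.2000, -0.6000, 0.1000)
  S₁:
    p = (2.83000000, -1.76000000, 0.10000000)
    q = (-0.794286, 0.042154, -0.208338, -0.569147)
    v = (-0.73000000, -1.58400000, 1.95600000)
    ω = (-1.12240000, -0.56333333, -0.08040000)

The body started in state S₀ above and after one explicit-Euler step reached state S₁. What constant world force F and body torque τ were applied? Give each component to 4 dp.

F = (-1.5000, 0.8000, -2.2000)
τ = (0.0400, 0.0500, -0.1300)

Δv = v₁−v₀ = (-0.03000000, 0.01600000, -0.04400000)
m·(v₁−v₀)/dt = (-1.5000, 0.8000, -2.2000)
rate change Δω = (0.07760000, 0.03666667, -0.18040000)
gyro term ω₀×Iω₀ = (0.0012, 0.0060, 0.0504)
τ = I·(Δω/dt) + ω₀×(Iω₀) = (0.0400, 0.0500, -0.1300)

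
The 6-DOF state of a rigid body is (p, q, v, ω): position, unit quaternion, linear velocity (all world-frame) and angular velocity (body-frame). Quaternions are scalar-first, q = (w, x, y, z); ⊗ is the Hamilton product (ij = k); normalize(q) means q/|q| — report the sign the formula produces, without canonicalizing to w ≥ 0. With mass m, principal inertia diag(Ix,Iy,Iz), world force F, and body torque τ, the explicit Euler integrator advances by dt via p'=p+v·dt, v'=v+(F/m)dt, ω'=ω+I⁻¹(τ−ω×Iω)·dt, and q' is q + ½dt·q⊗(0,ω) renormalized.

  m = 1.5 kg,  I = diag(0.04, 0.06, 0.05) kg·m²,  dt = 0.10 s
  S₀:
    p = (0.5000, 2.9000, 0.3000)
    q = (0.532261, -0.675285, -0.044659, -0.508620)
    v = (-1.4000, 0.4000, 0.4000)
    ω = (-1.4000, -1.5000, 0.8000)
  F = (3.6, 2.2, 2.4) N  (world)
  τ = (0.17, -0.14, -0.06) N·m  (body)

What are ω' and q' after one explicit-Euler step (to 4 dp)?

ω' = (-1.0050, -1.7520, 0.5960)
q' = (0.4990, -0.7480, -0.0218, -0.4372)

angular accel α = (3.9500, -2.5200, -2.0400)
ω' = ω + α·dt = (-1.0050, -1.7520, 0.5960)
Hamilton product q⊗(0,ω) = (-0.6054915, -1.5438226, 0.4539045, 1.3762137)
q + ½dt·q⊗(0,ω), renormalized = (0.4990, -0.7480, -0.0218, -0.4372)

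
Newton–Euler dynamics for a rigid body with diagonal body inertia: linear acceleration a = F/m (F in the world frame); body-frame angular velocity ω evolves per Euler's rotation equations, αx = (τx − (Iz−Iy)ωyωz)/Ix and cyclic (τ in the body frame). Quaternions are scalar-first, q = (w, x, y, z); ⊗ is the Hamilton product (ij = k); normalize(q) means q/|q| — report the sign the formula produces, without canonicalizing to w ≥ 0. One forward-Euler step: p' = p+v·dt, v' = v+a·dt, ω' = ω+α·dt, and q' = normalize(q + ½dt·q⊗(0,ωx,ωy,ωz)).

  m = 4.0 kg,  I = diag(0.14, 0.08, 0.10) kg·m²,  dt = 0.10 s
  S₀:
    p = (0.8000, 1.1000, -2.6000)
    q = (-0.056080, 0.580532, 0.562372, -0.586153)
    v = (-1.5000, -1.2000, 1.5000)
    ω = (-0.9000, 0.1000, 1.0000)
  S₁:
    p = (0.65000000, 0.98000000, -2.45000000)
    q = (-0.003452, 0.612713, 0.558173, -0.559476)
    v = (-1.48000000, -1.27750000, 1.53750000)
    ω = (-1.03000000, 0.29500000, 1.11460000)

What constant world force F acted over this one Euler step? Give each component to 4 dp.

Δv = v₁−v₀ = (0.02000000, -0.07750000, 0.03750000)
applied force F = (0.8000, -3.1000, 1.5000)

F = (0.8000, -3.1000, 1.5000)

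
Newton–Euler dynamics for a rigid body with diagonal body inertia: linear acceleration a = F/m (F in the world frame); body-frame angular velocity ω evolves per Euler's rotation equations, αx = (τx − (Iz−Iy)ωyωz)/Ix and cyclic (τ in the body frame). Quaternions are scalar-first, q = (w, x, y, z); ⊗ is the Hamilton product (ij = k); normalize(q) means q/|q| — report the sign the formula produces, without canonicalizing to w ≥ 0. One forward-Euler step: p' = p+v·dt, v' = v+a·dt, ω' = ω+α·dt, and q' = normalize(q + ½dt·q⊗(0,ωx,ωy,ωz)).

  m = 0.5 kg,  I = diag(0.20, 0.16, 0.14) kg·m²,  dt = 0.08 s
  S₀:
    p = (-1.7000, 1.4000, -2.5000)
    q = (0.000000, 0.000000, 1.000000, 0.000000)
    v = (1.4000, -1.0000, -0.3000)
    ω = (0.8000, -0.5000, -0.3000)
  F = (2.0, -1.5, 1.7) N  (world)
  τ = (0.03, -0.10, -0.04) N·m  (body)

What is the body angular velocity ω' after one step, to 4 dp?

ω' = (0.8132, -0.5428, -0.3320)

ω×(Iω) gyroscopic = (-0.0030, -0.0144, 0.0160)
(τ − ω×Iω)/I = (0.1650, -0.5350, -0.4000)
ω + α·dt = (0.8132, -0.5428, -0.3320)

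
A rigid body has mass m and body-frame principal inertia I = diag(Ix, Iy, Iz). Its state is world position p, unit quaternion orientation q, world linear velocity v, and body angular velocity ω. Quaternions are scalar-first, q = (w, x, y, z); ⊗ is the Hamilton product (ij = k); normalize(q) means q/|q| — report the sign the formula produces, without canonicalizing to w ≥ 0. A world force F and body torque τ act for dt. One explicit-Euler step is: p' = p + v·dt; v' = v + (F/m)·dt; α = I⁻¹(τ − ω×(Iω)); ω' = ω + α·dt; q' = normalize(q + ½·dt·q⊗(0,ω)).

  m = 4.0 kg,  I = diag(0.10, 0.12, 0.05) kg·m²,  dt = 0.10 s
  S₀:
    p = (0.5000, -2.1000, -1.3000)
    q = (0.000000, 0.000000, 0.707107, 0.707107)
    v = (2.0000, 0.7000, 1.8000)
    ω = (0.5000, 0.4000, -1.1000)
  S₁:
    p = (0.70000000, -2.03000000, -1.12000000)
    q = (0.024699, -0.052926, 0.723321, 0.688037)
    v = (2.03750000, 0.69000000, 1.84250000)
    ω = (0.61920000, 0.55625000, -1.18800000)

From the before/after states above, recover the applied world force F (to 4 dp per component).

Δv = v₁−v₀ = (0.03750000, -0.01000000, 0.04250000)
F = m·Δv/dt = (1.5000, -0.4000, 1.7000)

F = (1.5000, -0.4000, 1.7000)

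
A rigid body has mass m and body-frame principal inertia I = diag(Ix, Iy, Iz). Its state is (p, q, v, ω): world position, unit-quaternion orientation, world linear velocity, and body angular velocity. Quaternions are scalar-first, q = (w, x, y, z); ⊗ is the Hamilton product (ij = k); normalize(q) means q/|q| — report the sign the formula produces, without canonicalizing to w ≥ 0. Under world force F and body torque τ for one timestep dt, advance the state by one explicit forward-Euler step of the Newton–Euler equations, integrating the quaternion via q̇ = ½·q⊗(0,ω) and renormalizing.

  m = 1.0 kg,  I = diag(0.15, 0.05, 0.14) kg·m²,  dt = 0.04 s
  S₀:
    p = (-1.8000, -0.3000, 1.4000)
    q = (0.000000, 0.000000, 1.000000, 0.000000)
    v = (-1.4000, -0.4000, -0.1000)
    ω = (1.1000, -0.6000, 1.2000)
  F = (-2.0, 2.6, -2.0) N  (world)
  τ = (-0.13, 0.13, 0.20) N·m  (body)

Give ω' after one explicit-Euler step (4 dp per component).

ω' = (1.0826, -0.5066, 1.2383)

ω×(Iω) gyroscopic = (-0.0648, 0.0132, 0.0660)
α = I⁻¹(τ − ω×Iω) = (-0.4347, 2.3360, 0.9571)
new body rate ω' = (1.0826, -0.5066, 1.2383)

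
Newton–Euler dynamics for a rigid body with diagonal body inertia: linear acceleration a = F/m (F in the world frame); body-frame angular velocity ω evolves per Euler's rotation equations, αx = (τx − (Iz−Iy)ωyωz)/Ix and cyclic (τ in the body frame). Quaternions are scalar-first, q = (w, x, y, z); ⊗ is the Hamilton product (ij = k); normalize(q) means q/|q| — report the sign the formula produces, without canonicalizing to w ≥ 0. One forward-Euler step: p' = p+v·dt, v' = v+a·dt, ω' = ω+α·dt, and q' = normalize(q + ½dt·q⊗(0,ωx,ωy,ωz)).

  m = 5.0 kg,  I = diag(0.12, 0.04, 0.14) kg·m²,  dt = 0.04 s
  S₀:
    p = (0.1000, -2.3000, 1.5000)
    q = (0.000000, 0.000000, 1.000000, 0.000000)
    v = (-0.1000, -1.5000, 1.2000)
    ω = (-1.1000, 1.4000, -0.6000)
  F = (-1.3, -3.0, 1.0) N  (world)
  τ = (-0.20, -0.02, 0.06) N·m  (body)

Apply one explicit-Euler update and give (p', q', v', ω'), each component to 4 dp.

α = I⁻¹(τ − ω×Iω) = (-0.9667, -0.1700, -0.4514)
ω' = ω + α·dt = (-1.1387, 1.3932, -0.6181)
Hamilton product q⊗(0,ω) = (-1.4000000, -0.6000000, 0.0000000, 1.1000000)
updated quaternion q' = (-0.0280, -0.0120, 0.9993, 0.0220)
linear accel F/m = (-0.2600, -0.6000, 0.2000)
p + v·dt = (0.0960, -2.3600, 1.5480)
new velocity v' = (-0.1104, -1.5240, 1.2080)

p' = (0.0960, -2.3600, 1.5480)
q' = (-0.0280, -0.0120, 0.9993, 0.0220)
v' = (-0.1104, -1.5240, 1.2080)
ω' = (-1.1387, 1.3932, -0.6181)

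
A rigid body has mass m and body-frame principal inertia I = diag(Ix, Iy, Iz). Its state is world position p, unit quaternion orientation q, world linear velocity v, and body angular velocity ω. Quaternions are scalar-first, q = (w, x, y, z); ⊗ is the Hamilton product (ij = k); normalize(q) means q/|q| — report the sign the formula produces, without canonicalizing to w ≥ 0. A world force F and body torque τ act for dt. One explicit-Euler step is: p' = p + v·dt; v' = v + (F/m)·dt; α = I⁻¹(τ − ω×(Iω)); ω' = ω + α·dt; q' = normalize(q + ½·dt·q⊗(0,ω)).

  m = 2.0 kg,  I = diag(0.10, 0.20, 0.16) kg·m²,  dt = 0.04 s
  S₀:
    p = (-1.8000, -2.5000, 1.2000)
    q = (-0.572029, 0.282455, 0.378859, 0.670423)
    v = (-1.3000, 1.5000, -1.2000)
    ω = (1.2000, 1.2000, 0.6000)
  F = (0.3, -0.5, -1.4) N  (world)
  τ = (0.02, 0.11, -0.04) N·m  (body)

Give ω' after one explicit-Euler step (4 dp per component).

ω×(Iω) gyroscopic = (-0.0288, -0.0432, 0.1440)
(τ − ω×Iω)/I = (0.4880, 0.7660, -1.1500)
ω + α·dt = (1.2195, 1.2306, 0.5540)

ω' = (1.2195, 1.2306, 0.5540)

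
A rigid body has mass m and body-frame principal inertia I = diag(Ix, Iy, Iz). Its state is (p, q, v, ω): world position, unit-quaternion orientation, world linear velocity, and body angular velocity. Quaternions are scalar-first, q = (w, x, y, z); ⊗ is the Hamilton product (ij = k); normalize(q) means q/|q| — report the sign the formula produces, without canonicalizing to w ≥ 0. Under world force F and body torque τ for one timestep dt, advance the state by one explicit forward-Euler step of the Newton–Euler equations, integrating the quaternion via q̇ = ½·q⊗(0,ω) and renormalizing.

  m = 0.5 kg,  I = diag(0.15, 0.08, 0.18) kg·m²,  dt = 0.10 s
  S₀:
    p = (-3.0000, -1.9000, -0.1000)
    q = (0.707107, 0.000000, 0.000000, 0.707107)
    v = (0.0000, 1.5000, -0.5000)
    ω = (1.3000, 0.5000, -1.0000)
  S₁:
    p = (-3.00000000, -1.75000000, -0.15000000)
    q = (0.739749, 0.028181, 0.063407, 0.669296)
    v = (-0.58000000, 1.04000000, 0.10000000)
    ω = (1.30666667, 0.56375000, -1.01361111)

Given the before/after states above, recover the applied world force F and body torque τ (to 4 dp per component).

F = (-2.9000, -2.3000, 3.0000)
τ = (-0.0400, 0.0900, -0.0700)

velocity change Δv = (-0.58000000, -0.46000000, 0.60000000)
m·(v₁−v₀)/dt = (-2.9000, -2.3000, 3.0000)
rate change Δω = (0.00666667, 0.06375000, -0.01361111)
ω₀×(Iω₀) = (-0.0500, 0.0390, -0.0455)
applied torque τ = (-0.0400, 0.0900, -0.0700)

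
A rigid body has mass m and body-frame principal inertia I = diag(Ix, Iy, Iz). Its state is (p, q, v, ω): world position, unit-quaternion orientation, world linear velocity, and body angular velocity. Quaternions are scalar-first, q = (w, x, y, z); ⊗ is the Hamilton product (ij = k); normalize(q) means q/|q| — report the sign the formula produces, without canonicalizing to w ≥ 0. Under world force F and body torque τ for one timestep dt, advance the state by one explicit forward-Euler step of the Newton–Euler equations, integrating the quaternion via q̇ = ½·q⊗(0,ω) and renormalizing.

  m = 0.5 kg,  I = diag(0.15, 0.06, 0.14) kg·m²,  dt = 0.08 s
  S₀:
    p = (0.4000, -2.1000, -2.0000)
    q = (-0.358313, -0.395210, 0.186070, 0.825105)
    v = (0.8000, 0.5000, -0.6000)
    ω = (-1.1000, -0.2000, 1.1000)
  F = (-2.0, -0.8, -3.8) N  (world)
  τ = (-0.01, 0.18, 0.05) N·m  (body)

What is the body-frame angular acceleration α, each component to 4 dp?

α = (0.0507, 3.2017, 0.4986)

ω×(Iω) gyroscopic = (-0.0176, -0.0121, -0.0198)
α = I⁻¹(τ − ω×Iω) = (0.0507, 3.2017, 0.4986)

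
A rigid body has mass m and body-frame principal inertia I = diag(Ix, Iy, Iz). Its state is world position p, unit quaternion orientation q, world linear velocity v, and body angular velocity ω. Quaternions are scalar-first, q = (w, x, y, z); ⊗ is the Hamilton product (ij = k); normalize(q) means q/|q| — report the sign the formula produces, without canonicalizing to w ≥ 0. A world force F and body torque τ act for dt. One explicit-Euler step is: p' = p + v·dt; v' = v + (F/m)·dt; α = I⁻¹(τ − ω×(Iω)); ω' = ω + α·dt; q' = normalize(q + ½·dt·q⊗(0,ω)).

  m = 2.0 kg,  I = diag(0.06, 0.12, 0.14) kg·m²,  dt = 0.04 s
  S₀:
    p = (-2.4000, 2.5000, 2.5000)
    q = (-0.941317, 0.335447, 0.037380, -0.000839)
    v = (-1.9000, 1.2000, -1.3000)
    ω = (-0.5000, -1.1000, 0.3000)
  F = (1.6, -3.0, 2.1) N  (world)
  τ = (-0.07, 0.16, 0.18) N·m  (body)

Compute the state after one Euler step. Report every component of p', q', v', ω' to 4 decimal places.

p' = (-2.4760, 2.5480, 2.4480)
q' = (-0.9368, 0.3450, 0.0561, -0.0135)
v' = (-1.8680, 1.1400, -1.2580)
ω' = (-0.5423, -1.0507, 0.3420)

ω×(Iω) gyroscopic = (-0.0066, 0.0120, 0.0330)
angular accel α = (-1.0567, 1.2333, 1.0500)
ω + α·dt = (-0.5423, -1.0507, 0.3420)
Hamilton product q⊗(0,ω) = (0.2090932, 0.4809496, 0.9352341, -0.6326968)
q' = normalize(q + ½dt·q⊗(0,ω)) = (-0.9368, 0.3450, 0.0561, -0.0135)
a = (0.8000, -1.5000, 1.0500)
new position p' = (-2.4760, 2.5480, 2.4480)
v' = v + a·dt = (-1.8680, 1.1400, -1.2580)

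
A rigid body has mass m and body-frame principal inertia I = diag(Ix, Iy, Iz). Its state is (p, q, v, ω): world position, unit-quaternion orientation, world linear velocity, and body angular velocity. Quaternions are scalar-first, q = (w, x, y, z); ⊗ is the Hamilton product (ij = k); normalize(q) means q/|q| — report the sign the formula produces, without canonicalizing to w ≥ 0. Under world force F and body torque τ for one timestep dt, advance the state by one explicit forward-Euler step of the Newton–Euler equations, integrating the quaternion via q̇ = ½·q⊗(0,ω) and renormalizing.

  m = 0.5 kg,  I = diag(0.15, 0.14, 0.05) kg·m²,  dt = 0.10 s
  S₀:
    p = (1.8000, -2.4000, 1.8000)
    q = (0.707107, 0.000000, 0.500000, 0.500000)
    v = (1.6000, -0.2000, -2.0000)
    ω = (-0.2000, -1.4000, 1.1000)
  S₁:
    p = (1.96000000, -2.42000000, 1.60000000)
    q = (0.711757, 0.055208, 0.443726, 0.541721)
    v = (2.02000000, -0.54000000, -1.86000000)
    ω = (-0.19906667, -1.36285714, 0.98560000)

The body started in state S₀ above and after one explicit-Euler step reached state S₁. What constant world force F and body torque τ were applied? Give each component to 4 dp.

v₁ − v₀ = (0.42000000, -0.34000000, 0.14000000)
applied force F = (2.1000, -1.7000, 0.7000)
ω₁ − ω₀ = (0.00093333, 0.03714286, -0.11440000)
ω₀×(Iω₀) = (0.1386, -0.0220, -0.0028)
applied torque τ = (0.1400, 0.0300, -0.0600)

F = (2.1000, -1.7000, 0.7000)
τ = (0.1400, 0.0300, -0.0600)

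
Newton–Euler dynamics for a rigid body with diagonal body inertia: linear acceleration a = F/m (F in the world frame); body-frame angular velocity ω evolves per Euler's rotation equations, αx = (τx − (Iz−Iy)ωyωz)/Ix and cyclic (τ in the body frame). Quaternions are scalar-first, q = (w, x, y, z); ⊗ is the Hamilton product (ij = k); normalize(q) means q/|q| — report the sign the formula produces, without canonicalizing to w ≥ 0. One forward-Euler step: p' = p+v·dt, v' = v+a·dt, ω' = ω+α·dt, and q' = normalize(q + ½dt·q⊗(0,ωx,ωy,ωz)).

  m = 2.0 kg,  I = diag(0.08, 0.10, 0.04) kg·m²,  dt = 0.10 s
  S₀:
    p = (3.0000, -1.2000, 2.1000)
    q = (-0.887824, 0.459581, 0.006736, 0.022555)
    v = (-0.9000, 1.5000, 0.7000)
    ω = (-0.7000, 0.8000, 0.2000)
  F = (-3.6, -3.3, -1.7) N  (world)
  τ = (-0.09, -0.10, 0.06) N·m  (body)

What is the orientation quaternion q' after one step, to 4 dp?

q' = (-0.8710, 0.4891, -0.0341, 0.0322)

2q̇ = q⊗(0,ω) = (0.3118069, 0.6047800, -0.8179639, 0.1948152)
updated quaternion q' = (-0.8710, 0.4891, -0.0341, 0.0322)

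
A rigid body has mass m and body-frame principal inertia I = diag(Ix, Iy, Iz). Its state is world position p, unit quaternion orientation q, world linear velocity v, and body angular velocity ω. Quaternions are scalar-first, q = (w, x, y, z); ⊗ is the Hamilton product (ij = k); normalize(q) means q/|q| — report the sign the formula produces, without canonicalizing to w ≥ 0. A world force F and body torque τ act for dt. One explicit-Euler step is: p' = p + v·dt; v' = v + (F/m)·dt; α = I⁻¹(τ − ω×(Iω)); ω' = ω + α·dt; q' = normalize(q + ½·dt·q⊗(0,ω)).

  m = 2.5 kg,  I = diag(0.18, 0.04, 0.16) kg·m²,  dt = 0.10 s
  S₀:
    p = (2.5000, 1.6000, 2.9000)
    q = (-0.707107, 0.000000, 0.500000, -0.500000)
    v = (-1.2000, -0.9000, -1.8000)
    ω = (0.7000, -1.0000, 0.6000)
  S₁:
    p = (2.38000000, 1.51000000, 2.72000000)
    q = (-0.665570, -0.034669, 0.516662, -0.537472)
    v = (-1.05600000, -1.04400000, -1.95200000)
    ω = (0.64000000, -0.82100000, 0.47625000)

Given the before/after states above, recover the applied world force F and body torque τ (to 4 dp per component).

v₁ − v₀ = (0.14400000, -0.14400000, -0.15200000)
F = m·Δv/dt = (3.6000, -3.6000, -3.8000)
Δω = ω₁−ω₀ = (-0.06000000, 0.17900000, -0.12375000)
I·α + gyro = (-0.1800, 0.0800, -0.1000)

F = (3.6000, -3.6000, -3.8000)
τ = (-0.1800, 0.0800, -0.1000)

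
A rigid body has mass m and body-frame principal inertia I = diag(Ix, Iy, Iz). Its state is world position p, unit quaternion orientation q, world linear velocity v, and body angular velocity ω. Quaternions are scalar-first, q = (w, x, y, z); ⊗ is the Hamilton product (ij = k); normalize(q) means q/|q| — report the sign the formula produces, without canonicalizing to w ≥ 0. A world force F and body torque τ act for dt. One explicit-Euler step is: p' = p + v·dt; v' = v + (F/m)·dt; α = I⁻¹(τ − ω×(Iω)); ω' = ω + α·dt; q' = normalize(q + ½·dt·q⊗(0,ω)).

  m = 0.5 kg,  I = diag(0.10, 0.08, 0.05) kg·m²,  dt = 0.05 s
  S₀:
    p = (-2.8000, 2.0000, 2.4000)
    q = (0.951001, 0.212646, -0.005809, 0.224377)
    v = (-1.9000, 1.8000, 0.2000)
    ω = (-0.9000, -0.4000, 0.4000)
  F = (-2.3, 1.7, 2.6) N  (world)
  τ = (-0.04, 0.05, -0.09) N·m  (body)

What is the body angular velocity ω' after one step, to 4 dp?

ω' = (-0.9224, -0.3575, 0.3172)

ω×(Iω) gyroscopic = (0.0048, -0.0180, -0.0072)
(τ − ω×Iω)/I = (-0.4480, 0.8500, -1.6560)
ω' = ω + α·dt = (-0.9224, -0.3575, 0.3172)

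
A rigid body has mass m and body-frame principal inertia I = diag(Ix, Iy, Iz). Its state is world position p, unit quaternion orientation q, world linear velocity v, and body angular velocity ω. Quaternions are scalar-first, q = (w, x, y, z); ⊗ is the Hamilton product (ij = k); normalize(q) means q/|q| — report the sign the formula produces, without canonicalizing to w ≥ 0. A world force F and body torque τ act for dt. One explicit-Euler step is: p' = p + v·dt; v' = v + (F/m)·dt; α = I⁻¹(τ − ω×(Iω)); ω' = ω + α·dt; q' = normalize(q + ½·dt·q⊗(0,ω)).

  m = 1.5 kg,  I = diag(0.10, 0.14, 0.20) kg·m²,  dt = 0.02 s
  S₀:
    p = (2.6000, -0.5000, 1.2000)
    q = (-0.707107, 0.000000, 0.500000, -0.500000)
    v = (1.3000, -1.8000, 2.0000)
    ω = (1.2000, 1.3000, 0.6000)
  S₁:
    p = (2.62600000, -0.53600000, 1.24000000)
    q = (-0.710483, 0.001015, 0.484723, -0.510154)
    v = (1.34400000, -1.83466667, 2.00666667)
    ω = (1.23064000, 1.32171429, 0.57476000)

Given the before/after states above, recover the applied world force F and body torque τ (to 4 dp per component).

F = (3.3000, -2.6000, 0.5000)
τ = (0.2000, 0.0800, -0.1900)

ω₁ − ω₀ = (0.03064000, 0.02171429, -0.02524000)
gyro term ω₀×Iω₀ = (0.0468, -0.0720, 0.0624)
I·α + gyro = (0.2000, 0.0800, -0.1900)
velocity change Δv = (0.04400000, -0.03466667, 0.00666667)
m·(v₁−v₀)/dt = (3.3000, -2.6000, 0.5000)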